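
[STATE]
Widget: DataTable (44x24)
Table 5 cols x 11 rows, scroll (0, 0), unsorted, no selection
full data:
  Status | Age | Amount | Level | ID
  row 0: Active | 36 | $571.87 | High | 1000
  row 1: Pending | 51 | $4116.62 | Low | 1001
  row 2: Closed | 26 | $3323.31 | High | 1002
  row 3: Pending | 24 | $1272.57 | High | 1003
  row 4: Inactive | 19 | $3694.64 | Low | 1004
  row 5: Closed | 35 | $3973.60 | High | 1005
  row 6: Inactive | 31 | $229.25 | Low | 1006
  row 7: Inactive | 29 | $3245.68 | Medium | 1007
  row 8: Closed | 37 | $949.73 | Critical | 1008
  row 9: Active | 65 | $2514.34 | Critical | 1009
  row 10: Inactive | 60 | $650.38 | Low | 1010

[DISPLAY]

Status  │Age│Amount  │Level   │ID           
────────┼───┼────────┼────────┼────         
Active  │36 │$571.87 │High    │1000         
Pending │51 │$4116.62│Low     │1001         
Closed  │26 │$3323.31│High    │1002         
Pending │24 │$1272.57│High    │1003         
Inactive│19 │$3694.64│Low     │1004         
Closed  │35 │$3973.60│High    │1005         
Inactive│31 │$229.25 │Low     │1006         
Inactive│29 │$3245.68│Medium  │1007         
Closed  │37 │$949.73 │Critical│1008         
Active  │65 │$2514.34│Critical│1009         
Inactive│60 │$650.38 │Low     │1010         
                                            
                                            
                                            
                                            
                                            
                                            
                                            
                                            
                                            
                                            
                                            


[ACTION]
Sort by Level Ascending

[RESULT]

Status  │Age│Amount  │Level  ▲│ID           
────────┼───┼────────┼────────┼────         
Closed  │37 │$949.73 │Critical│1008         
Active  │65 │$2514.34│Critical│1009         
Active  │36 │$571.87 │High    │1000         
Closed  │26 │$3323.31│High    │1002         
Pending │24 │$1272.57│High    │1003         
Closed  │35 │$3973.60│High    │1005         
Pending │51 │$4116.62│Low     │1001         
Inactive│19 │$3694.64│Low     │1004         
Inactive│31 │$229.25 │Low     │1006         
Inactive│60 │$650.38 │Low     │1010         
Inactive│29 │$3245.68│Medium  │1007         
                                            
                                            
                                            
                                            
                                            
                                            
                                            
                                            
                                            
                                            
                                            


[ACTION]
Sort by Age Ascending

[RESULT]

Status  │Ag▲│Amount  │Level   │ID           
────────┼───┼────────┼────────┼────         
Inactive│19 │$3694.64│Low     │1004         
Pending │24 │$1272.57│High    │1003         
Closed  │26 │$3323.31│High    │1002         
Inactive│29 │$3245.68│Medium  │1007         
Inactive│31 │$229.25 │Low     │1006         
Closed  │35 │$3973.60│High    │1005         
Active  │36 │$571.87 │High    │1000         
Closed  │37 │$949.73 │Critical│1008         
Pending │51 │$4116.62│Low     │1001         
Inactive│60 │$650.38 │Low     │1010         
Active  │65 │$2514.34│Critical│1009         
                                            
                                            
                                            
                                            
                                            
                                            
                                            
                                            
                                            
                                            
                                            


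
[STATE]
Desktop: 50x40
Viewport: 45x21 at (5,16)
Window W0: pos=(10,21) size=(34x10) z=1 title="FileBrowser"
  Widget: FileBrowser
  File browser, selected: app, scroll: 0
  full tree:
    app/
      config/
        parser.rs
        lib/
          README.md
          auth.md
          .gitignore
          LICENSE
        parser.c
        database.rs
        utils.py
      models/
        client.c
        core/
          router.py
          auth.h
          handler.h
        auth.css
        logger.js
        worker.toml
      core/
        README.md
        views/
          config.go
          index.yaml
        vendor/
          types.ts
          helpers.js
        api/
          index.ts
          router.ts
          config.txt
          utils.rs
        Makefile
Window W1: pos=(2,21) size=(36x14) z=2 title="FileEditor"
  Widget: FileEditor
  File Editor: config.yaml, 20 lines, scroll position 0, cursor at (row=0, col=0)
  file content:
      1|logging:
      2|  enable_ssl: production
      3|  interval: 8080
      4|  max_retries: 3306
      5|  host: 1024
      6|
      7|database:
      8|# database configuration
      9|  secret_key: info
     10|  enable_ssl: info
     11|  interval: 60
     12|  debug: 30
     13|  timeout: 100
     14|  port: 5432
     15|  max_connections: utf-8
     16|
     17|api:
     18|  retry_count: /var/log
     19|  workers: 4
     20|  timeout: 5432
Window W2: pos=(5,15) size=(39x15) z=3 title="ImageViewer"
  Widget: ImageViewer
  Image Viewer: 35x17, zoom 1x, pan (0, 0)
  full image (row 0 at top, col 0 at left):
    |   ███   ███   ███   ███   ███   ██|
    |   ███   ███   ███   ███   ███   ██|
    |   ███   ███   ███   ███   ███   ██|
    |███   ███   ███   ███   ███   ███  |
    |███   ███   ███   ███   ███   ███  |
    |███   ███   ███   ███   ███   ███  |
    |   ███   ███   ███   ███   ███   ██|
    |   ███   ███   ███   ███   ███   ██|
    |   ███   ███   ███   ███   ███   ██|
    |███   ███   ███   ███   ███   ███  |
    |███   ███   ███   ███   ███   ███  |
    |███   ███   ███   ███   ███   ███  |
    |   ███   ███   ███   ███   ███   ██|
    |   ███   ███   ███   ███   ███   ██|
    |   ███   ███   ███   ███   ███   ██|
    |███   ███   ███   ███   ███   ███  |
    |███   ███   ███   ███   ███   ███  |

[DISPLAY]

┃ ImageViewer                         ┃      
┠─────────────────────────────────────┨      
┃   ███   ███   ███   ███   ███   ██  ┃      
┃   ███   ███   ███   ███   ███   ██  ┃      
┃   ███   ███   ███   ███   ███   ██  ┃      
┃███   ███   ███   ███   ███   ███    ┃      
┃███   ███   ███   ███   ███   ███    ┃      
┃███   ███   ███   ███   ███   ███    ┃      
┃   ███   ███   ███   ███   ███   ██  ┃      
┃   ███   ███   ███   ███   ███   ██  ┃      
┃   ███   ███   ███   ███   ███   ██  ┃      
┃███   ███   ███   ███   ███   ███    ┃      
┃███   ███   ███   ███   ███   ███    ┃      
┗━━━━━━━━━━━━━━━━━━━━━━━━━━━━━━━━━━━━━┛      
tabase:                        ░┃━━━━━┛      
database configuration         ░┃            
secret_key: info               ░┃            
enable_ssl: info               ▼┃            
━━━━━━━━━━━━━━━━━━━━━━━━━━━━━━━━┛            
                                             
                                             


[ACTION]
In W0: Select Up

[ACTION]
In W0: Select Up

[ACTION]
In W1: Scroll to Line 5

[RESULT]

┃ ImageViewer                         ┃      
┠─────────────────────────────────────┨      
┃   ███   ███   ███   ███   ███   ██  ┃      
┃   ███   ███   ███   ███   ███   ██  ┃      
┃   ███   ███   ███   ███   ███   ██  ┃      
┃███   ███   ███   ███   ███   ███    ┃      
┃███   ███   ███   ███   ███   ███    ┃      
┃███   ███   ███   ███   ███   ███    ┃      
┃   ███   ███   ███   ███   ███   ██  ┃      
┃   ███   ███   ███   ███   ███   ██  ┃      
┃   ███   ███   ███   ███   ███   ██  ┃      
┃███   ███   ███   ███   ███   ███    ┃      
┃███   ███   ███   ███   ███   ███    ┃      
┗━━━━━━━━━━━━━━━━━━━━━━━━━━━━━━━━━━━━━┛      
interval: 60                   ░┃━━━━━┛      
debug: 30                      ░┃            
timeout: 100                   ░┃            
port: 5432                     ▼┃            
━━━━━━━━━━━━━━━━━━━━━━━━━━━━━━━━┛            
                                             
                                             


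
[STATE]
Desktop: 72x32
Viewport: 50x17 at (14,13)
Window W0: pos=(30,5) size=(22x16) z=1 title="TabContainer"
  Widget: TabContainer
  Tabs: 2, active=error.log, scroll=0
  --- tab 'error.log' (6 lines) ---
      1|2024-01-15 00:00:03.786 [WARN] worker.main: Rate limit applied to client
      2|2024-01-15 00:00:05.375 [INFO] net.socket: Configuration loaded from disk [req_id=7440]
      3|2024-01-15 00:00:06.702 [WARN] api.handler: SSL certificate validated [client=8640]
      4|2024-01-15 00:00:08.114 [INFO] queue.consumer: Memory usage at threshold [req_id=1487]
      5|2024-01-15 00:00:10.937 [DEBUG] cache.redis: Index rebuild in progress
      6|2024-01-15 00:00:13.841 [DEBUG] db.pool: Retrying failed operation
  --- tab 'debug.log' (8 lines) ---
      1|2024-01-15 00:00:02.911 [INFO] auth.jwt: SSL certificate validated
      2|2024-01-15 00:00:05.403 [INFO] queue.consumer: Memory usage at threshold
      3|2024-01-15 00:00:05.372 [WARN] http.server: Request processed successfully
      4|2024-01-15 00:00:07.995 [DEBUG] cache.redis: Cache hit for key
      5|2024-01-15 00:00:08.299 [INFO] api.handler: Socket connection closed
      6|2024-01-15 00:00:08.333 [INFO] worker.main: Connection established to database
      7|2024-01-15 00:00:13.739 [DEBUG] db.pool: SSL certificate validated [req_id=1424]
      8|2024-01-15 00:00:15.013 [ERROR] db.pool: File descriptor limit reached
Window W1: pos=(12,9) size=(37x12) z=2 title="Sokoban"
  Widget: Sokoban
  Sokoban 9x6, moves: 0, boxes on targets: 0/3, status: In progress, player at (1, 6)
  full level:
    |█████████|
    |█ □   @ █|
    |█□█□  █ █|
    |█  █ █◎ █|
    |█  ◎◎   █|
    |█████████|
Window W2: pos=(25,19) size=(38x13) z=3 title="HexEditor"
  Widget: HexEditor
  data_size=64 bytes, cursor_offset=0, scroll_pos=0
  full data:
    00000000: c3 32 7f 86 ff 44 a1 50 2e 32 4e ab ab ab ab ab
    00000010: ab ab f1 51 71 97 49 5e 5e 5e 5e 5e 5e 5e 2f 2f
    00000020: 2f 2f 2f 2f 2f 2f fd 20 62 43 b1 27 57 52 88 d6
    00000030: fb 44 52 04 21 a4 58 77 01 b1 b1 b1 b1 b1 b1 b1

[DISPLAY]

 □   @ █                          ┃8.┃            
□█□  █ █                          ┃0.┃            
  █ █◎ █                          ┃3.┃            
  ◎◎   █                          ┃  ┃            
████████                          ┃  ┃            
oves: 0  0/3                      ┃  ┃            
           ┏━━━━━━━━━━━━━━━━━━━━━━━━━━━━━━━━━━━━┓ 
━━━━━━━━━━━┃ HexEditor                          ┃ 
           ┠────────────────────────────────────┨ 
           ┃00000000  C3 32 7f 86 ff 44 a1 50  2┃ 
           ┃00000010  ab ab f1 51 71 97 49 5e  5┃ 
           ┃00000020  2f 2f 2f 2f 2f 2f fd 20  6┃ 
           ┃00000030  fb 44 52 04 21 a4 58 77  0┃ 
           ┃                                    ┃ 
           ┃                                    ┃ 
           ┃                                    ┃ 
           ┃                                    ┃ 


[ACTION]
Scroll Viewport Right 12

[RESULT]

                          ┃8.┃                    
                          ┃0.┃                    
                          ┃3.┃                    
                          ┃  ┃                    
                          ┃  ┃                    
 0/3                      ┃  ┃                    
   ┏━━━━━━━━━━━━━━━━━━━━━━━━━━━━━━━━━━━━┓         
━━━┃ HexEditor                          ┃         
   ┠────────────────────────────────────┨         
   ┃00000000  C3 32 7f 86 ff 44 a1 50  2┃         
   ┃00000010  ab ab f1 51 71 97 49 5e  5┃         
   ┃00000020  2f 2f 2f 2f 2f 2f fd 20  6┃         
   ┃00000030  fb 44 52 04 21 a4 58 77  0┃         
   ┃                                    ┃         
   ┃                                    ┃         
   ┃                                    ┃         
   ┃                                    ┃         


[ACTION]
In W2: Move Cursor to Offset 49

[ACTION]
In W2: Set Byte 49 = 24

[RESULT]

                          ┃8.┃                    
                          ┃0.┃                    
                          ┃3.┃                    
                          ┃  ┃                    
                          ┃  ┃                    
 0/3                      ┃  ┃                    
   ┏━━━━━━━━━━━━━━━━━━━━━━━━━━━━━━━━━━━━┓         
━━━┃ HexEditor                          ┃         
   ┠────────────────────────────────────┨         
   ┃00000000  c3 32 7f 86 ff 44 a1 50  2┃         
   ┃00000010  ab ab f1 51 71 97 49 5e  5┃         
   ┃00000020  2f 2f 2f 2f 2f 2f fd 20  6┃         
   ┃00000030  fb 24 52 04 21 a4 58 77  0┃         
   ┃                                    ┃         
   ┃                                    ┃         
   ┃                                    ┃         
   ┃                                    ┃         


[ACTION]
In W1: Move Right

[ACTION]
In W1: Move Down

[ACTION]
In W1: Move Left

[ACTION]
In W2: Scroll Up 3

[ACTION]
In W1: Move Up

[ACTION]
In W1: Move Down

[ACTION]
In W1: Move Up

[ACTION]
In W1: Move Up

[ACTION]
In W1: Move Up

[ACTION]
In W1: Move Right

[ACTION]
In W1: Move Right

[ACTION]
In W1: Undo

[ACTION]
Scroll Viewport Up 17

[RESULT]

                                                  
                                                  
                                                  
                                                  
                                                  
        ┏━━━━━━━━━━━━━━━━━━━━┓                    
        ┃ TabContainer       ┃                    
        ┠────────────────────┨                    
        ┃[error.log]│ debug.l┃                    
━━━━━━━━━━━━━━━━━━━━━━━━━━┓──┃                    
                          ┃3.┃                    
──────────────────────────┨5.┃                    
                          ┃6.┃                    
                          ┃8.┃                    
                          ┃0.┃                    
                          ┃3.┃                    
                          ┃  ┃                    


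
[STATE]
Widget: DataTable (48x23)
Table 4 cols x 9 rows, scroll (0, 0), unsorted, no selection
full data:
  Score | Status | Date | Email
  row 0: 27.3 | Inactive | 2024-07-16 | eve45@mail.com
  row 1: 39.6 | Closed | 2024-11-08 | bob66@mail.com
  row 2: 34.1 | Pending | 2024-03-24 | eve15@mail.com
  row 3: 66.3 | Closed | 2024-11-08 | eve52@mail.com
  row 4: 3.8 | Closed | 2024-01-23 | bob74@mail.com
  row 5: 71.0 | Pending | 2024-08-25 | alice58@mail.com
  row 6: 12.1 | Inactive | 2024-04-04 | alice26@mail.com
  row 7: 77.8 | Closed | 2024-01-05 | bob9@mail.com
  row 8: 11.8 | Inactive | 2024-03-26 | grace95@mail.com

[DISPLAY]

Score│Status  │Date      │Email                 
─────┼────────┼──────────┼────────────────      
27.3 │Inactive│2024-07-16│eve45@mail.com        
39.6 │Closed  │2024-11-08│bob66@mail.com        
34.1 │Pending │2024-03-24│eve15@mail.com        
66.3 │Closed  │2024-11-08│eve52@mail.com        
3.8  │Closed  │2024-01-23│bob74@mail.com        
71.0 │Pending │2024-08-25│alice58@mail.com      
12.1 │Inactive│2024-04-04│alice26@mail.com      
77.8 │Closed  │2024-01-05│bob9@mail.com         
11.8 │Inactive│2024-03-26│grace95@mail.com      
                                                
                                                
                                                
                                                
                                                
                                                
                                                
                                                
                                                
                                                
                                                
                                                


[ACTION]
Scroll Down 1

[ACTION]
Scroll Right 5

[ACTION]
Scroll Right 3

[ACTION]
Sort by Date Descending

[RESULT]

Score│Status  │Date     ▼│Email                 
─────┼────────┼──────────┼────────────────      
39.6 │Closed  │2024-11-08│bob66@mail.com        
66.3 │Closed  │2024-11-08│eve52@mail.com        
71.0 │Pending │2024-08-25│alice58@mail.com      
27.3 │Inactive│2024-07-16│eve45@mail.com        
12.1 │Inactive│2024-04-04│alice26@mail.com      
11.8 │Inactive│2024-03-26│grace95@mail.com      
34.1 │Pending │2024-03-24│eve15@mail.com        
3.8  │Closed  │2024-01-23│bob74@mail.com        
77.8 │Closed  │2024-01-05│bob9@mail.com         
                                                
                                                
                                                
                                                
                                                
                                                
                                                
                                                
                                                
                                                
                                                
                                                


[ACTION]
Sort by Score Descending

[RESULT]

Scor▼│Status  │Date      │Email                 
─────┼────────┼──────────┼────────────────      
77.8 │Closed  │2024-01-05│bob9@mail.com         
71.0 │Pending │2024-08-25│alice58@mail.com      
66.3 │Closed  │2024-11-08│eve52@mail.com        
39.6 │Closed  │2024-11-08│bob66@mail.com        
34.1 │Pending │2024-03-24│eve15@mail.com        
27.3 │Inactive│2024-07-16│eve45@mail.com        
12.1 │Inactive│2024-04-04│alice26@mail.com      
11.8 │Inactive│2024-03-26│grace95@mail.com      
3.8  │Closed  │2024-01-23│bob74@mail.com        
                                                
                                                
                                                
                                                
                                                
                                                
                                                
                                                
                                                
                                                
                                                
                                                


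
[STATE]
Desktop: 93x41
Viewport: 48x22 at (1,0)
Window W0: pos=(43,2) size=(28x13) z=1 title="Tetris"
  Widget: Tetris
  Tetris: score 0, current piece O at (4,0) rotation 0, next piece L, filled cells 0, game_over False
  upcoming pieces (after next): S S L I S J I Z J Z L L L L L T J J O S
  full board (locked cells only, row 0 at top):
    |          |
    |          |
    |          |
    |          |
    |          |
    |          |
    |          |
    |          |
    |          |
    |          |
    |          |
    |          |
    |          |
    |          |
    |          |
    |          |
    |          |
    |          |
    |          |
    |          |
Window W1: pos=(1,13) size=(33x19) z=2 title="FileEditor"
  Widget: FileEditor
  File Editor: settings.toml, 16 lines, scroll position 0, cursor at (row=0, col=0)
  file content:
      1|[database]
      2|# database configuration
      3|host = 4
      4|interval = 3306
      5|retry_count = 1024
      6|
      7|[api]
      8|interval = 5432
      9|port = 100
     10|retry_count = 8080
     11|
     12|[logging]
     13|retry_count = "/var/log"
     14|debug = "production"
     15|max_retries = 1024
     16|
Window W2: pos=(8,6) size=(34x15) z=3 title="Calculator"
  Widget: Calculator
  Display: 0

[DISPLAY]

                                                
                                                
                                          ┏━━━━━
                                          ┃ Tetr
                                          ┠─────
                                          ┃     
       ┏━━━━━━━━━━━━━━━━━━━━━━━━━━━━━━━━┓ ┃     
       ┃ Calculator                     ┃ ┃     
       ┠────────────────────────────────┨ ┃     
       ┃                               0┃ ┃     
       ┃┌───┬───┬───┬───┐               ┃ ┃     
       ┃│ 7 │ 8 │ 9 │ ÷ │               ┃ ┃     
       ┃├───┼───┼───┼───┤               ┃ ┃     
┏━━━━━━┃│ 4 │ 5 │ 6 │ × │               ┃ ┃     
┃ FileE┃├───┼───┼───┼───┤               ┃ ┗━━━━━
┠──────┃│ 1 │ 2 │ 3 │ - │               ┃       
┃█datab┃├───┼───┼───┼───┤               ┃       
┃# data┃│ 0 │ . │ = │ + │               ┃       
┃host =┃├───┼───┼───┼───┤               ┃       
┃interv┃│ C │ MC│ MR│ M+│               ┃       
┃retry_┗━━━━━━━━━━━━━━━━━━━━━━━━━━━━━━━━┛       
┃                              ░┃               


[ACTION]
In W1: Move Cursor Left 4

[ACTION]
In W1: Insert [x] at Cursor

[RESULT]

                                                
                                                
                                          ┏━━━━━
                                          ┃ Tetr
                                          ┠─────
                                          ┃     
       ┏━━━━━━━━━━━━━━━━━━━━━━━━━━━━━━━━┓ ┃     
       ┃ Calculator                     ┃ ┃     
       ┠────────────────────────────────┨ ┃     
       ┃                               0┃ ┃     
       ┃┌───┬───┬───┬───┐               ┃ ┃     
       ┃│ 7 │ 8 │ 9 │ ÷ │               ┃ ┃     
       ┃├───┼───┼───┼───┤               ┃ ┃     
┏━━━━━━┃│ 4 │ 5 │ 6 │ × │               ┃ ┃     
┃ FileE┃├───┼───┼───┼───┤               ┃ ┗━━━━━
┠──────┃│ 1 │ 2 │ 3 │ - │               ┃       
┃x█data┃├───┼───┼───┼───┤               ┃       
┃# data┃│ 0 │ . │ = │ + │               ┃       
┃host =┃├───┼───┼───┼───┤               ┃       
┃interv┃│ C │ MC│ MR│ M+│               ┃       
┃retry_┗━━━━━━━━━━━━━━━━━━━━━━━━━━━━━━━━┛       
┃                              ░┃               


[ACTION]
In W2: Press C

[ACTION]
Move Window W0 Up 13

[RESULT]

                                          ┏━━━━━
                                          ┃ Tetr
                                          ┠─────
                                          ┃     
                                          ┃     
                                          ┃     
       ┏━━━━━━━━━━━━━━━━━━━━━━━━━━━━━━━━┓ ┃     
       ┃ Calculator                     ┃ ┃     
       ┠────────────────────────────────┨ ┃     
       ┃                               0┃ ┃     
       ┃┌───┬───┬───┬───┐               ┃ ┃     
       ┃│ 7 │ 8 │ 9 │ ÷ │               ┃ ┃     
       ┃├───┼───┼───┼───┤               ┃ ┗━━━━━
┏━━━━━━┃│ 4 │ 5 │ 6 │ × │               ┃       
┃ FileE┃├───┼───┼───┼───┤               ┃       
┠──────┃│ 1 │ 2 │ 3 │ - │               ┃       
┃x█data┃├───┼───┼───┼───┤               ┃       
┃# data┃│ 0 │ . │ = │ + │               ┃       
┃host =┃├───┼───┼───┼───┤               ┃       
┃interv┃│ C │ MC│ MR│ M+│               ┃       
┃retry_┗━━━━━━━━━━━━━━━━━━━━━━━━━━━━━━━━┛       
┃                              ░┃               


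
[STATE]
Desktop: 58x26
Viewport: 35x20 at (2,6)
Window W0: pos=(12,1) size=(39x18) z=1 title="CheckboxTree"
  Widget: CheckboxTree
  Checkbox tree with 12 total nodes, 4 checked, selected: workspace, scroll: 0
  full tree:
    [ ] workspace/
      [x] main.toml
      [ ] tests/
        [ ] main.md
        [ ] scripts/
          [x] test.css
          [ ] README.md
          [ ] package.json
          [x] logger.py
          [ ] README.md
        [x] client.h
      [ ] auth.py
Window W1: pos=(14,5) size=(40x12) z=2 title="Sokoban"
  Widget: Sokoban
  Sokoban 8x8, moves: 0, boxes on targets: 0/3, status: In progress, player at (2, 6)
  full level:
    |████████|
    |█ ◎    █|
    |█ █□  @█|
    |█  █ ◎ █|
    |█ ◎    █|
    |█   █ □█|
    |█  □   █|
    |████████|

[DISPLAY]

          ┃ ┃ Sokoban              
          ┃ ┠──────────────────────
          ┃ ┃████████              
          ┃ ┃█ ◎    █              
          ┃ ┃█ █□  @█              
          ┃ ┃█  █ ◎ █              
          ┃ ┃█ ◎    █              
          ┃ ┃█   █ □█              
          ┃ ┃█  □   █              
          ┃ ┃████████              
          ┃ ┗━━━━━━━━━━━━━━━━━━━━━━
          ┃                        
          ┗━━━━━━━━━━━━━━━━━━━━━━━━
                                   
                                   
                                   
                                   
                                   
                                   
                                   


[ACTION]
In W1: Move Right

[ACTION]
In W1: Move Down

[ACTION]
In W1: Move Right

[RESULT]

          ┃ ┃ Sokoban              
          ┃ ┠──────────────────────
          ┃ ┃████████              
          ┃ ┃█ ◎    █              
          ┃ ┃█ █□   █              
          ┃ ┃█  █ ◎@█              
          ┃ ┃█ ◎    █              
          ┃ ┃█   █ □█              
          ┃ ┃█  □   █              
          ┃ ┃████████              
          ┃ ┗━━━━━━━━━━━━━━━━━━━━━━
          ┃                        
          ┗━━━━━━━━━━━━━━━━━━━━━━━━
                                   
                                   
                                   
                                   
                                   
                                   
                                   


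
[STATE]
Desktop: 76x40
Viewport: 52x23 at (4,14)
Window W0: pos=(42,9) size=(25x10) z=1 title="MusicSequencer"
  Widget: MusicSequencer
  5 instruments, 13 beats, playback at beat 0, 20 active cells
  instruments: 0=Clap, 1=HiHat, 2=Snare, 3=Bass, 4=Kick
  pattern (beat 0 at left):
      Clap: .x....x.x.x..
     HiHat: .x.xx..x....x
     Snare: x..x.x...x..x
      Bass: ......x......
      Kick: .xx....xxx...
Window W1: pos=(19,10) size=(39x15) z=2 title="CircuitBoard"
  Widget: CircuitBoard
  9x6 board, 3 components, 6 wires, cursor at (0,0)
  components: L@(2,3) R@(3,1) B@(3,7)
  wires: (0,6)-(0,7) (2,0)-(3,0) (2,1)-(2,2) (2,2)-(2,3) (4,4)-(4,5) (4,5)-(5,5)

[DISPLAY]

               ┃0  [.]                      · ─ ·   
               ┃                                    
               ┃1                                   
               ┃                                    
               ┃2   ·   · ─ · ─ L                   
               ┃    │                               
               ┃3   ·   R                       B   
               ┃                                    
               ┃4                   · ─ ·           
               ┃                        │           
               ┗━━━━━━━━━━━━━━━━━━━━━━━━━━━━━━━━━━━━
                                                    
                                                    
                                                    
                                                    
                                                    
                                                    
                                                    
                                                    
                                                    
                                                    
                                                    
                                                    


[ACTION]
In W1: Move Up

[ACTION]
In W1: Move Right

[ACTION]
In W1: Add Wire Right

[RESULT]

               ┃0      [.]─ ·               · ─ ·   
               ┃                                    
               ┃1                                   
               ┃                                    
               ┃2   ·   · ─ · ─ L                   
               ┃    │                               
               ┃3   ·   R                       B   
               ┃                                    
               ┃4                   · ─ ·           
               ┃                        │           
               ┗━━━━━━━━━━━━━━━━━━━━━━━━━━━━━━━━━━━━
                                                    
                                                    
                                                    
                                                    
                                                    
                                                    
                                                    
                                                    
                                                    
                                                    
                                                    
                                                    


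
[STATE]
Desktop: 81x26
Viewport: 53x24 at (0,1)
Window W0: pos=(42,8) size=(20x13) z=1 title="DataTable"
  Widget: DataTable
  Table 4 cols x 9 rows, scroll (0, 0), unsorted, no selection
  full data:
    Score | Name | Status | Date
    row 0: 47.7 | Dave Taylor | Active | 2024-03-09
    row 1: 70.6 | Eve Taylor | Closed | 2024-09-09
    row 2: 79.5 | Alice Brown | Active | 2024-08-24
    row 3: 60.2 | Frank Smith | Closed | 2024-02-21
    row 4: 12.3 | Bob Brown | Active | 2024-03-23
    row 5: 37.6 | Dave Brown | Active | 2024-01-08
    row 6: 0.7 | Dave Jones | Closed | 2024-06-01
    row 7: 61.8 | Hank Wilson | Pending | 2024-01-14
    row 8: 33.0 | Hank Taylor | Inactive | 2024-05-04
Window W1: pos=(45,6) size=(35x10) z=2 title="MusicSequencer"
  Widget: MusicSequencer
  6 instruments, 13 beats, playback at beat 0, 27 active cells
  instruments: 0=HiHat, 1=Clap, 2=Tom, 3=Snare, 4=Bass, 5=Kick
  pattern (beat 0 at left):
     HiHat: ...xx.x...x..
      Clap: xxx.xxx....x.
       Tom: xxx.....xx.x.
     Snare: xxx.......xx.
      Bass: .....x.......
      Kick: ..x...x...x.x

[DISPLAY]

                                                     
                                                     
                                                     
                                                     
                                                     
                                             ┏━━━━━━━
                                             ┃ MusicS
                                          ┏━━┠───────
                                          ┃ D┃      ▼
                                          ┠──┃ HiHat·
                                          ┃Sc┃  Clap█
                                          ┃──┃   Tom█
                                          ┃47┃ Snare█
                                          ┃70┃  Bass·
                                          ┃79┗━━━━━━━
                                          ┃60.2 │Fran
                                          ┃12.3 │Bob 
                                          ┃37.6 │Dave
                                          ┃0.7  │Dave
                                          ┗━━━━━━━━━━
                                                     
                                                     
                                                     
                                                     


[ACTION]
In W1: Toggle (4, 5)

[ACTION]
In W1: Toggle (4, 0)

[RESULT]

                                                     
                                                     
                                                     
                                                     
                                                     
                                             ┏━━━━━━━
                                             ┃ MusicS
                                          ┏━━┠───────
                                          ┃ D┃      ▼
                                          ┠──┃ HiHat·
                                          ┃Sc┃  Clap█
                                          ┃──┃   Tom█
                                          ┃47┃ Snare█
                                          ┃70┃  Bass█
                                          ┃79┗━━━━━━━
                                          ┃60.2 │Fran
                                          ┃12.3 │Bob 
                                          ┃37.6 │Dave
                                          ┃0.7  │Dave
                                          ┗━━━━━━━━━━
                                                     
                                                     
                                                     
                                                     


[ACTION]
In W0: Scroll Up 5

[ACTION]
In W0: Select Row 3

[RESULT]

                                                     
                                                     
                                                     
                                                     
                                                     
                                             ┏━━━━━━━
                                             ┃ MusicS
                                          ┏━━┠───────
                                          ┃ D┃      ▼
                                          ┠──┃ HiHat·
                                          ┃Sc┃  Clap█
                                          ┃──┃   Tom█
                                          ┃47┃ Snare█
                                          ┃70┃  Bass█
                                          ┃79┗━━━━━━━
                                          ┃>0.2 │Fran
                                          ┃12.3 │Bob 
                                          ┃37.6 │Dave
                                          ┃0.7  │Dave
                                          ┗━━━━━━━━━━
                                                     
                                                     
                                                     
                                                     


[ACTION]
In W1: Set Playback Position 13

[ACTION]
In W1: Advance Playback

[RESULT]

                                                     
                                                     
                                                     
                                                     
                                                     
                                             ┏━━━━━━━
                                             ┃ MusicS
                                          ┏━━┠───────
                                          ┃ D┃      0
                                          ┠──┃ HiHat·
                                          ┃Sc┃  Clap█
                                          ┃──┃   Tom█
                                          ┃47┃ Snare█
                                          ┃70┃  Bass█
                                          ┃79┗━━━━━━━
                                          ┃>0.2 │Fran
                                          ┃12.3 │Bob 
                                          ┃37.6 │Dave
                                          ┃0.7  │Dave
                                          ┗━━━━━━━━━━
                                                     
                                                     
                                                     
                                                     
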